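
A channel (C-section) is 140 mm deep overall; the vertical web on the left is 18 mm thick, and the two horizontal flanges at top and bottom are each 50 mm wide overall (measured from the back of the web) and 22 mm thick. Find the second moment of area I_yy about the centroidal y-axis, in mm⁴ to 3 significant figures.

I_yy ≈ 7.53 × 10⁵ mm⁴

Break the section into simple shapes (no overlaps), measuring from the bottom-left corner of the bounding box.
Web: 18 × 140, A = 2 520 mm², x = 9 mm, Ī = 68 040 mm⁴.
Top flange (beyond web): 32 × 22, A = 704 mm², x = 34 mm, Ī = 60 075 mm⁴.
Bottom flange (beyond web): 32 × 22, A = 704 mm², x = 34 mm, Ī = 60 075 mm⁴.
Centroid: x̄ = ΣA·x / ΣA = 17.961 mm.
Transfer each piece to the centroidal y-axis using Ī + A·d² with d = x − 17.961:
  web: d = -8.9613 mm → contributes +270 408 mm⁴
  top flange (beyond web): d = 16.039 mm → contributes +241 171 mm⁴
  bottom flange (beyond web): d = 16.039 mm → contributes +241 171 mm⁴
Total I = 752 751 mm⁴.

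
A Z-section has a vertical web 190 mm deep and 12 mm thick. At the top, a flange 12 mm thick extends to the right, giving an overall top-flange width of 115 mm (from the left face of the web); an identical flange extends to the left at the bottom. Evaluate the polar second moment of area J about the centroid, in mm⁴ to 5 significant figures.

J ≈ 3.6855 × 10⁷ mm⁴

Split into non-overlapping primitives; take the origin at the lower-left of the bounding box.
Web: 12 × 190, A = 2 280 mm², y = 95 mm, Ī = 6 859 000 mm⁴.
Top flange (beyond web): 103 × 12, A = 1 236 mm², y = 184 mm, Ī = 14 832 mm⁴.
Bottom flange (beyond web): 103 × 12, A = 1 236 mm², y = 6 mm, Ī = 14 832 mm⁴.
Centroid: ȳ = ΣA·y / ΣA = 95 mm.
Transfer each piece to the centroidal x-axis using Ī + A·d² with d = y − 95:
  web: d = 0 mm → contributes +6 859 000 mm⁴
  top flange (beyond web): d = 89 mm → contributes +9 805 188 mm⁴
  bottom flange (beyond web): d = -89 mm → contributes +9 805 188 mm⁴
Total I = 26 469 376 mm⁴.
For the y-axis: x̄ = 109 mm.
Repeating about the centroidal y-axis gives I_y = 10 385 864 mm⁴.
Polar second moment: J = I_x + I_y = 36 855 240 mm⁴.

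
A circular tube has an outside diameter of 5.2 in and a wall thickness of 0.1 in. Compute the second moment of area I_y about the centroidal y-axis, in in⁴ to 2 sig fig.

Treat the section as a set of non-overlapping primitives; coordinates are from the bounding-box lower-left.
Outer circle: ⌀5.2, A = 21.24 in², x = 2.6 in, Ī = 35.89 in⁴.
Bore (subtracted): ⌀5, A = 19.63 in², x = 2.6 in, Ī = 30.68 in⁴.
By symmetry the centroid is at mid-width, x̄ = 2.6 in.
All pieces are centred on the centroidal y-axis, so I = ΣĪ (holes subtracted) = 5.211 in⁴.

I_y ≈ 5.2 in⁴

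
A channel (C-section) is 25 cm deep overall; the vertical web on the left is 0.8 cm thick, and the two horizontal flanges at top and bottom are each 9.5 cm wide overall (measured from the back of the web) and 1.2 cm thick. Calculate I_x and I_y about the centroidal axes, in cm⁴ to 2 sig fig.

Break the section into simple shapes (no overlaps), measuring from the bottom-left corner of the bounding box.
Web: 0.8 × 25, A = 20 cm², y = 12.5 cm, Ī = 1 042 cm⁴.
Top flange (beyond web): 8.7 × 1.2, A = 10.44 cm², y = 24.4 cm, Ī = 1.253 cm⁴.
Bottom flange (beyond web): 8.7 × 1.2, A = 10.44 cm², y = 0.6 cm, Ī = 1.253 cm⁴.
By symmetry the centroid is at mid-height, ȳ = 12.5 cm.
Transfer each piece to the centroidal x-axis using Ī + A·d² with d = y − 12.5:
  web: d = 0 cm → contributes +1 042 cm⁴
  top flange (beyond web): d = 11.9 cm → contributes +1 480 cm⁴
  bottom flange (beyond web): d = -11.9 cm → contributes +1 480 cm⁴
Total I = 4 001 cm⁴.
For the y-axis: x̄ = 2.826 cm.
Repeating about the centroidal y-axis gives I_y = 363.2 cm⁴.

I_x ≈ 4000 cm⁴, I_y ≈ 360 cm⁴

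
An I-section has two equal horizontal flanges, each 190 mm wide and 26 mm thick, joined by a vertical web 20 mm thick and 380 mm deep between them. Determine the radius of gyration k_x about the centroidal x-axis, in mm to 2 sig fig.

Decompose the section into non-overlapping parts with the origin at the bottom-left of its bounding rectangle.
Bottom flange: 190 × 26, A = 4 940 mm², y = 13 mm, Ī = 278 287 mm⁴.
Web: 20 × 380, A = 7 600 mm², y = 216 mm, Ī = 91 453 333 mm⁴.
Top flange: 190 × 26, A = 4 940 mm², y = 419 mm, Ī = 278 287 mm⁴.
By symmetry the centroid is at mid-height, ȳ = 216 mm.
Transfer each piece to the centroidal x-axis using Ī + A·d² with d = y − 216:
  bottom flange: d = -203 mm → contributes +203 850 747 mm⁴
  web: d = 0 mm → contributes +91 453 333 mm⁴
  top flange: d = 203 mm → contributes +203 850 747 mm⁴
Total I = 499 154 827 mm⁴.
Radius of gyration: k = √(I/A) = √(499 154 827 / 17 480) = 169 mm.

k_x ≈ 170 mm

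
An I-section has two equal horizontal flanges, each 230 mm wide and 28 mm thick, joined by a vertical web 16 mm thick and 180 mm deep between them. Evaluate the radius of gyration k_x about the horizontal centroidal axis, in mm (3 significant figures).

k_x ≈ 96.9 mm

Break the section into simple shapes (no overlaps), measuring from the bottom-left corner of the bounding box.
Bottom flange: 230 × 28, A = 6 440 mm², y = 14 mm, Ī = 420 747 mm⁴.
Web: 16 × 180, A = 2 880 mm², y = 118 mm, Ī = 7 776 000 mm⁴.
Top flange: 230 × 28, A = 6 440 mm², y = 222 mm, Ī = 420 747 mm⁴.
By symmetry the centroid is at mid-height, ȳ = 118 mm.
Transfer each piece to the horizontal centroidal axis using Ī + A·d² with d = y − 118:
  bottom flange: d = -104 mm → contributes +70 075 787 mm⁴
  web: d = 0 mm → contributes +7 776 000 mm⁴
  top flange: d = 104 mm → contributes +70 075 787 mm⁴
Total I = 147 927 573 mm⁴.
Radius of gyration: k = √(I/A) = √(147 927 573 / 15 760) = 96.883 mm.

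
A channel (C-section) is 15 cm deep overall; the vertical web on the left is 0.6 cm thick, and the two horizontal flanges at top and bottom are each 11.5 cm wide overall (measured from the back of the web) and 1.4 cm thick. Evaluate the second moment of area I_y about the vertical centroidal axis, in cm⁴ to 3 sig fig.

Treat the section as a set of non-overlapping primitives; coordinates are from the bounding-box lower-left.
Web: 0.6 × 15, A = 9 cm², x = 0.3 cm, Ī = 0.27 cm⁴.
Top flange (beyond web): 10.9 × 1.4, A = 15.26 cm², x = 6.05 cm, Ī = 151.09 cm⁴.
Bottom flange (beyond web): 10.9 × 1.4, A = 15.26 cm², x = 6.05 cm, Ī = 151.09 cm⁴.
Centroid: x̄ = ΣA·x / ΣA = 4.7405 cm.
Transfer each piece to the vertical centroidal axis using Ī + A·d² with d = x − 4.7405:
  web: d = -4.4405 cm → contributes +177.74 cm⁴
  top flange (beyond web): d = 1.3095 cm → contributes +177.25 cm⁴
  bottom flange (beyond web): d = 1.3095 cm → contributes +177.25 cm⁴
Total I = 532.24 cm⁴.

I_y ≈ 532 cm⁴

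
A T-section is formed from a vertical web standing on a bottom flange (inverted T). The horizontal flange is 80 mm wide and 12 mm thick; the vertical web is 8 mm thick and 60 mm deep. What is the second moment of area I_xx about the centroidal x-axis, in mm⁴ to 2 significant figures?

Break the section into simple shapes (no overlaps), measuring from the bottom-left corner of the bounding box.
Flange: 80 × 12, A = 960 mm², y = 6 mm, Ī = 11 520 mm⁴.
Web: 8 × 60, A = 480 mm², y = 42 mm, Ī = 144 000 mm⁴.
Centroid: ȳ = ΣA·y / ΣA = 18 mm.
Transfer each piece to the centroidal x-axis using Ī + A·d² with d = y − 18:
  flange: d = -12 mm → contributes +149 760 mm⁴
  web: d = 24 mm → contributes +420 480 mm⁴
Total I = 570 240 mm⁴.

I_xx ≈ 5.7 × 10⁵ mm⁴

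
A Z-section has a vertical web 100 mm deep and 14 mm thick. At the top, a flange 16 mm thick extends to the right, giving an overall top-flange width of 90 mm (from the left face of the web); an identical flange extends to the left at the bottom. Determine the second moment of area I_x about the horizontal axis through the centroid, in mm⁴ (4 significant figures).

I_x ≈ 5.509 × 10⁶ mm⁴

Split into non-overlapping primitives; take the origin at the lower-left of the bounding box.
Web: 14 × 100, A = 1 400 mm², y = 50 mm, Ī = 1 166 667 mm⁴.
Top flange (beyond web): 76 × 16, A = 1 216 mm², y = 92 mm, Ī = 25941.3 mm⁴.
Bottom flange (beyond web): 76 × 16, A = 1 216 mm², y = 8 mm, Ī = 25941.3 mm⁴.
Centroid: ȳ = ΣA·y / ΣA = 50 mm.
Transfer each piece to the horizontal axis through the centroid using Ī + A·d² with d = y − 50:
  web: d = 0 mm → contributes +1 166 667 mm⁴
  top flange (beyond web): d = 42 mm → contributes +2 170 965 mm⁴
  bottom flange (beyond web): d = -42 mm → contributes +2 170 965 mm⁴
Total I = 5 508 597 mm⁴.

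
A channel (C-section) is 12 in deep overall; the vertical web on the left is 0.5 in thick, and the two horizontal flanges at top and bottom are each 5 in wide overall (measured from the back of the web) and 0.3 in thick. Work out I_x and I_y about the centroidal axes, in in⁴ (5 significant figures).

Break the section into simple shapes (no overlaps), measuring from the bottom-left corner of the bounding box.
Web: 0.5 × 12, A = 6 in², y = 6 in, Ī = 72 in⁴.
Top flange (beyond web): 4.5 × 0.3, A = 1.35 in², y = 11.85 in, Ī = 0.010125 in⁴.
Bottom flange (beyond web): 4.5 × 0.3, A = 1.35 in², y = 0.15 in, Ī = 0.010125 in⁴.
By symmetry the centroid is at mid-height, ȳ = 6 in.
Transfer each piece to the centroidal x-axis using Ī + A·d² with d = y − 6:
  web: d = 0 in → contributes +72 in⁴
  top flange (beyond web): d = 5.85 in → contributes +46.2105 in⁴
  bottom flange (beyond web): d = -5.85 in → contributes +46.2105 in⁴
Total I = 164.421 in⁴.
For the y-axis: x̄ = 1.025862 in.
Repeating about the centroidal y-axis gives I_y = 16.31918 in⁴.

I_x ≈ 164.42 in⁴, I_y ≈ 16.319 in⁴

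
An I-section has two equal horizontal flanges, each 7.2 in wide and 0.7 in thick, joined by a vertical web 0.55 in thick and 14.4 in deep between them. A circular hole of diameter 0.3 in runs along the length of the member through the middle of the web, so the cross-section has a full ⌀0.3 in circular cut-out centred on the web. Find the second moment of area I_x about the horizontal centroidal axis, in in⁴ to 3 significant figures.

Treat the section as a set of non-overlapping primitives; coordinates are from the bounding-box lower-left.
Bottom flange: 7.2 × 0.7, A = 5.04 in², y = 0.35 in, Ī = 0.2058 in⁴.
Web: 0.55 × 14.4, A = 7.92 in², y = 7.9 in, Ī = 136.86 in⁴.
Top flange: 7.2 × 0.7, A = 5.04 in², y = 15.45 in, Ī = 0.2058 in⁴.
Hole (subtracted): ⌀0.3, A = 0.070686 in², y = 7.9 in, Ī = 0.00039761 in⁴.
By symmetry the centroid is at mid-height, ȳ = 7.9 in.
Transfer each piece to the horizontal centroidal axis using Ī + A·d² with d = y − 7.9:
  bottom flange: d = -7.55 in → contributes +287.5 in⁴
  web: d = 0 in → contributes +136.86 in⁴
  top flange: d = 7.55 in → contributes +287.5 in⁴
  hole: d = 0 in → contributes −0.00039761 in⁴
Total I = 711.85 in⁴.

I_x ≈ 712 in⁴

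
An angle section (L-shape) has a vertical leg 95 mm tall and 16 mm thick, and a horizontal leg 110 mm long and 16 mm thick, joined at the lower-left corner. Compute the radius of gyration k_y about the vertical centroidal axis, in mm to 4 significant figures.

k_y ≈ 33.66 mm

Break the section into simple shapes (no overlaps), measuring from the bottom-left corner of the bounding box.
Vertical leg: 16 × 95, A = 1 520 mm², x = 8 mm, Ī = 32426.7 mm⁴.
Horizontal leg (remainder): 94 × 16, A = 1 504 mm², x = 63 mm, Ī = 1 107 445 mm⁴.
Centroid: x̄ = ΣA·x / ΣA = 35.3545 mm.
Transfer each piece to the vertical centroidal axis using Ī + A·d² with d = x − 35.3545:
  vertical leg: d = -27.3545 mm → contributes +1 169 795 mm⁴
  horizontal leg (remainder): d = 27.6455 mm → contributes +2 256 913 mm⁴
Total I = 3 426 708 mm⁴.
Radius of gyration: k = √(I/A) = √(3 426 708 / 3 024) = 33.6626 mm.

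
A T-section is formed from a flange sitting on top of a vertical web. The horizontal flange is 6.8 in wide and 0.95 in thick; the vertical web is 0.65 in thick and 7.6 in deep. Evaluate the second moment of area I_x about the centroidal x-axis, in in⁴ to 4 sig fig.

Split into non-overlapping primitives; take the origin at the lower-left of the bounding box.
Flange: 6.8 × 0.95, A = 6.46 in², y = 8.075 in, Ī = 0.485846 in⁴.
Web: 0.65 × 7.6, A = 4.94 in², y = 3.8 in, Ī = 23.7779 in⁴.
Centroid: ȳ = ΣA·y / ΣA = 6.2225 in.
Transfer each piece to the centroidal x-axis using Ī + A·d² with d = y − 6.2225:
  flange: d = 1.8525 in → contributes +22.655 in⁴
  web: d = -2.4225 in → contributes +52.7683 in⁴
Total I = 75.4233 in⁴.

I_x ≈ 75.42 in⁴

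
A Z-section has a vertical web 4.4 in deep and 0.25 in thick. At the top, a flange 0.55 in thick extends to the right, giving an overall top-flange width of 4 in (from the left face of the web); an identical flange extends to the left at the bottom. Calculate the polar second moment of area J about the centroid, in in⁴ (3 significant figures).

J ≈ 38.5 in⁴

Break the section into simple shapes (no overlaps), measuring from the bottom-left corner of the bounding box.
Web: 0.25 × 4.4, A = 1.1 in², y = 2.2 in, Ī = 1.7747 in⁴.
Top flange (beyond web): 3.75 × 0.55, A = 2.0625 in², y = 4.125 in, Ī = 0.051992 in⁴.
Bottom flange (beyond web): 3.75 × 0.55, A = 2.0625 in², y = 0.275 in, Ī = 0.051992 in⁴.
Centroid: ȳ = ΣA·y / ΣA = 2.2 in.
Transfer each piece to the centroidal x-axis using Ī + A·d² with d = y − 2.2:
  web: d = 0 in → contributes +1.7747 in⁴
  top flange (beyond web): d = 1.925 in → contributes +7.6948 in⁴
  bottom flange (beyond web): d = -1.925 in → contributes +7.6948 in⁴
Total I = 17.164 in⁴.
For the y-axis: x̄ = 3.875 in.
Repeating about the centroidal y-axis gives I_y = 21.34 in⁴.
Polar second moment: J = I_x + I_y = 38.504 in⁴.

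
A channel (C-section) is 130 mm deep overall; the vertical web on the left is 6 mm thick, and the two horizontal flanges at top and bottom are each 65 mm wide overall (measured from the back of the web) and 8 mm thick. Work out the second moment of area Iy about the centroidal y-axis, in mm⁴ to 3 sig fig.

Treat the section as a set of non-overlapping primitives; coordinates are from the bounding-box lower-left.
Web: 6 × 130, A = 780 mm², x = 3 mm, Ī = 2 340 mm⁴.
Top flange (beyond web): 59 × 8, A = 472 mm², x = 35.5 mm, Ī = 136 919 mm⁴.
Bottom flange (beyond web): 59 × 8, A = 472 mm², x = 35.5 mm, Ī = 136 919 mm⁴.
Centroid: x̄ = ΣA·x / ΣA = 20.796 mm.
Transfer each piece to the centroidal y-axis using Ī + A·d² with d = x − 20.796:
  web: d = -17.796 mm → contributes +249 359 mm⁴
  top flange (beyond web): d = 14.704 mm → contributes +238 972 mm⁴
  bottom flange (beyond web): d = 14.704 mm → contributes +238 972 mm⁴
Total I = 727 303 mm⁴.

Iy ≈ 7.27 × 10⁵ mm⁴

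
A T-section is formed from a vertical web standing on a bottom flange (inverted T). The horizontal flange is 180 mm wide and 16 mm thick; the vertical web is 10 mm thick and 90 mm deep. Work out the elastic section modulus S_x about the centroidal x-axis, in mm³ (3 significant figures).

S_x ≈ 3.04 × 10⁴ mm³

Break the section into simple shapes (no overlaps), measuring from the bottom-left corner of the bounding box.
Flange: 180 × 16, A = 2 880 mm², y = 8 mm, Ī = 61 440 mm⁴.
Web: 10 × 90, A = 900 mm², y = 61 mm, Ī = 607 500 mm⁴.
Centroid: ȳ = ΣA·y / ΣA = 20.619 mm.
Transfer each piece to the centroidal x-axis using Ī + A·d² with d = y − 20.619:
  flange: d = -12.619 mm → contributes +520 052 mm⁴
  web: d = 40.381 mm → contributes +2 075 059 mm⁴
Total I = 2 595 111 mm⁴.
Extreme fibre distance c = 85.381 mm; S = I/c = 30 395 mm³.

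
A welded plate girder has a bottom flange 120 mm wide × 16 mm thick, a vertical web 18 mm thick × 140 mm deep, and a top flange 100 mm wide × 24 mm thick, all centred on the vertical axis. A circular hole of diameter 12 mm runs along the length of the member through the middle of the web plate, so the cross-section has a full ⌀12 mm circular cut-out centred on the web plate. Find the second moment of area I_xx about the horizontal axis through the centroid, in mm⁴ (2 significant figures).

Split into non-overlapping primitives; take the origin at the lower-left of the bounding box.
Bottom plate: 120 × 16, A = 1 920 mm², y = 8 mm, Ī = 40 960 mm⁴.
Web plate: 18 × 140, A = 2 520 mm², y = 86 mm, Ī = 4 116 000 mm⁴.
Top plate: 100 × 24, A = 2 400 mm², y = 168 mm, Ī = 115 200 mm⁴.
Hole (subtracted): ⌀12, A = 113.1 mm², y = 86 mm, Ī = 1 018 mm⁴.
Centroid: ȳ = ΣA·y / ΣA = 92.99 mm.
Transfer each piece to the horizontal axis through the centroid using Ī + A·d² with d = y − 92.99:
  bottom plate: d = -84.99 mm → contributes +13 910 616 mm⁴
  web plate: d = -6.993 mm → contributes +4 239 227 mm⁴
  top plate: d = 75.01 mm → contributes +13 617 786 mm⁴
  hole: d = -6.993 mm → contributes −6 548 mm⁴
Total I = 31 761 080 mm⁴.

I_xx ≈ 3.2 × 10⁷ mm⁴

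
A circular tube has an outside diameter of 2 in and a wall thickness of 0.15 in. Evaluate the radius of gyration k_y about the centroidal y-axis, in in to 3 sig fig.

Decompose the section into non-overlapping parts with the origin at the bottom-left of its bounding rectangle.
Outer circle: ⌀2, A = 3.1416 in², x = 1 in, Ī = 0.7854 in⁴.
Bore (subtracted): ⌀1.7, A = 2.2698 in², x = 1 in, Ī = 0.40998 in⁴.
By symmetry the centroid is at mid-width, x̄ = 1 in.
All pieces are centred on the centroidal y-axis, so I = ΣĪ (holes subtracted) = 0.37542 in⁴.
Radius of gyration: k = √(I/A) = √(0.37542 / 0.87179) = 0.65622 in.

k_y ≈ 0.656 in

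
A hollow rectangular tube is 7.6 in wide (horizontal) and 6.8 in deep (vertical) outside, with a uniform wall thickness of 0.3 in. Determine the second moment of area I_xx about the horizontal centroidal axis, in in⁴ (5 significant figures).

Decompose the section into non-overlapping parts with the origin at the bottom-left of its bounding rectangle.
Outer rectangle: 7.6 × 6.8, A = 51.68 in², y = 3.4 in, Ī = 199.1403 in⁴.
Inner void (subtracted): 7 × 6.2, A = 43.4 in², y = 3.4 in, Ī = 139.0247 in⁴.
By symmetry the centroid is at mid-height, ȳ = 3.4 in.
All pieces are centred on the horizontal centroidal axis, so I = ΣĪ (holes subtracted) = 60.1156 in⁴.

I_xx ≈ 60.116 in⁴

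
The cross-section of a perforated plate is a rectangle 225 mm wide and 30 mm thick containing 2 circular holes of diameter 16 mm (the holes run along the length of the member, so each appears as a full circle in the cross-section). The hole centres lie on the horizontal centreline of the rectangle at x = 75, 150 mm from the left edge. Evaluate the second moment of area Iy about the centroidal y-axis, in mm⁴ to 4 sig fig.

Iy ≈ 2.790 × 10⁷ mm⁴

Split into non-overlapping primitives; take the origin at the lower-left of the bounding box.
Plate: 225 × 30, A = 6 750 mm², x = 112.5 mm, Ī = 28 476 563 mm⁴.
Hole 1 (subtracted): ⌀16, A = 201.062 mm², x = 75 mm, Ī = 3216.99 mm⁴.
Hole 2 (subtracted): ⌀16, A = 201.062 mm², x = 150 mm, Ī = 3216.99 mm⁴.
By symmetry the centroid is at mid-width, x̄ = 112.5 mm.
Transfer each piece to the centroidal y-axis using Ī + A·d² with d = x − 112.5:
  plate: d = 0 mm → contributes +28 476 563 mm⁴
  hole 1: d = -37.5 mm → contributes −285 960 mm⁴
  hole 2: d = 37.5 mm → contributes −285 960 mm⁴
Total I = 27 904 642 mm⁴.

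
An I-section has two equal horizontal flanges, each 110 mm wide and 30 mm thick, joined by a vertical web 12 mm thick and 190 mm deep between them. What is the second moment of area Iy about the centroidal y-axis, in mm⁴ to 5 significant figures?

Break the section into simple shapes (no overlaps), measuring from the bottom-left corner of the bounding box.
Bottom flange: 110 × 30, A = 3 300 mm², x = 55 mm, Ī = 3 327 500 mm⁴.
Web: 12 × 190, A = 2 280 mm², x = 55 mm, Ī = 27 360 mm⁴.
Top flange: 110 × 30, A = 3 300 mm², x = 55 mm, Ī = 3 327 500 mm⁴.
By symmetry the centroid is at mid-width, x̄ = 55 mm.
All pieces are centred on the centroidal y-axis, so I = ΣĪ = 6 682 360 mm⁴.

Iy ≈ 6.6824 × 10⁶ mm⁴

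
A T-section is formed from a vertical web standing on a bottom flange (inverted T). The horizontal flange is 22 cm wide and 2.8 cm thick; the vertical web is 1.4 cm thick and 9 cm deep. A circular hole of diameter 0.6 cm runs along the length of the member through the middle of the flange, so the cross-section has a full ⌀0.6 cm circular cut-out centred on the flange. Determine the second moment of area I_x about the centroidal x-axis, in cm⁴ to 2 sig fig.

I_x ≈ 490 cm⁴

Break the section into simple shapes (no overlaps), measuring from the bottom-left corner of the bounding box.
Flange: 22 × 2.8, A = 61.6 cm², y = 1.4 cm, Ī = 40.25 cm⁴.
Web: 1.4 × 9, A = 12.6 cm², y = 7.3 cm, Ī = 85.05 cm⁴.
Hole (subtracted): ⌀0.6, A = 0.2827 cm², y = 1.4 cm, Ī = 0.006362 cm⁴.
Centroid: ȳ = ΣA·y / ΣA = 2.406 cm.
Transfer each piece to the centroidal x-axis using Ī + A·d² with d = y − 2.406:
  flange: d = -1.006 cm → contributes +102.6 cm⁴
  web: d = 4.894 cm → contributes +386.9 cm⁴
  hole: d = -1.006 cm → contributes −0.2923 cm⁴
Total I = 489.1 cm⁴.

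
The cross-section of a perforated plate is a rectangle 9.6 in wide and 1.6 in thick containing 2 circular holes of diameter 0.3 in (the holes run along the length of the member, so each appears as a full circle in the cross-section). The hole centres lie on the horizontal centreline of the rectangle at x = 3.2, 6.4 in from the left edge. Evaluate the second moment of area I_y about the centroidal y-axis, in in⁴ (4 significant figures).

Break the section into simple shapes (no overlaps), measuring from the bottom-left corner of the bounding box.
Plate: 9.6 × 1.6, A = 15.36 in², x = 4.8 in, Ī = 117.965 in⁴.
Hole 1 (subtracted): ⌀0.3, A = 0.0706858 in², x = 3.2 in, Ī = 0.000397608 in⁴.
Hole 2 (subtracted): ⌀0.3, A = 0.0706858 in², x = 6.4 in, Ī = 0.000397608 in⁴.
By symmetry the centroid is at mid-width, x̄ = 4.8 in.
Transfer each piece to the centroidal y-axis using Ī + A·d² with d = x − 4.8:
  plate: d = 0 in → contributes +117.965 in⁴
  hole 1: d = -1.6 in → contributes −0.181353 in⁴
  hole 2: d = 1.6 in → contributes −0.181353 in⁴
Total I = 117.602 in⁴.

I_y ≈ 117.6 in⁴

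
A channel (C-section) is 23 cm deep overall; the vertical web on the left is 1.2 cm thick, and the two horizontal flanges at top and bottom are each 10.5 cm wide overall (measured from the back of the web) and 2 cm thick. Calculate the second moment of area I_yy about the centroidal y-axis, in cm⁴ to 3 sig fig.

Treat the section as a set of non-overlapping primitives; coordinates are from the bounding-box lower-left.
Web: 1.2 × 23, A = 27.6 cm², x = 0.6 cm, Ī = 3.312 cm⁴.
Top flange (beyond web): 9.3 × 2, A = 18.6 cm², x = 5.85 cm, Ī = 134.06 cm⁴.
Bottom flange (beyond web): 9.3 × 2, A = 18.6 cm², x = 5.85 cm, Ī = 134.06 cm⁴.
Centroid: x̄ = ΣA·x / ΣA = 3.6139 cm.
Transfer each piece to the centroidal y-axis using Ī + A·d² with d = x − 3.6139:
  web: d = -3.0139 cm → contributes +254.02 cm⁴
  top flange (beyond web): d = 2.2361 cm → contributes +227.06 cm⁴
  bottom flange (beyond web): d = 2.2361 cm → contributes +227.06 cm⁴
Total I = 708.14 cm⁴.

I_yy ≈ 708 cm⁴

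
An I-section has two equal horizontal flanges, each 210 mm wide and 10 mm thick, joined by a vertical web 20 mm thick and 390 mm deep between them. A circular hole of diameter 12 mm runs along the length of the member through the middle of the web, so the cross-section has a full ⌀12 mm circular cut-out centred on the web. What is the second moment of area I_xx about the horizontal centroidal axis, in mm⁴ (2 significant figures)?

I_xx ≈ 2.7 × 10⁸ mm⁴

Break the section into simple shapes (no overlaps), measuring from the bottom-left corner of the bounding box.
Bottom flange: 210 × 10, A = 2 100 mm², y = 5 mm, Ī = 17 500 mm⁴.
Web: 20 × 390, A = 7 800 mm², y = 205 mm, Ī = 98 865 000 mm⁴.
Top flange: 210 × 10, A = 2 100 mm², y = 405 mm, Ī = 17 500 mm⁴.
Hole (subtracted): ⌀12, A = 113.1 mm², y = 205 mm, Ī = 1 018 mm⁴.
By symmetry the centroid is at mid-height, ȳ = 205 mm.
Transfer each piece to the horizontal centroidal axis using Ī + A·d² with d = y − 205:
  bottom flange: d = -200 mm → contributes +84 017 500 mm⁴
  web: d = 0 mm → contributes +98 865 000 mm⁴
  top flange: d = 200 mm → contributes +84 017 500 mm⁴
  hole: d = 0 mm → contributes −1 018 mm⁴
Total I = 266 898 982 mm⁴.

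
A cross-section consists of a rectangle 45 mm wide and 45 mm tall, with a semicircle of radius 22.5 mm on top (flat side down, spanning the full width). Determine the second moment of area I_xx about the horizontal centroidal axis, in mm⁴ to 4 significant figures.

I_xx ≈ 9.563 × 10⁵ mm⁴

Decompose the section into non-overlapping parts with the origin at the bottom-left of its bounding rectangle.
Rectangular body: 45 × 45, A = 2 025 mm², y = 22.5 mm, Ī = 341 719 mm⁴.
Semicircular cap: semicircle r = 22.5, A = 795.216 mm², y = 54.5493 mm, Ī = 28129.5 mm⁴.
Centroid: ȳ = ΣA·y / ΣA = 31.5369 mm.
Transfer each piece to the horizontal centroidal axis using Ī + A·d² with d = y − 31.5369:
  rectangular body: d = -9.03693 mm → contributes +507 093 mm⁴
  semicircular cap: d = 23.0124 mm → contributes +449 251 mm⁴
Total I = 956 344 mm⁴.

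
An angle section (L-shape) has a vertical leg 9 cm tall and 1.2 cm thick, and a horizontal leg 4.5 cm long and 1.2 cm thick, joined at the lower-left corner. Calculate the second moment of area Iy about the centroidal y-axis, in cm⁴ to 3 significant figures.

Split into non-overlapping primitives; take the origin at the lower-left of the bounding box.
Vertical leg: 1.2 × 9, A = 10.8 cm², x = 0.6 cm, Ī = 1.296 cm⁴.
Horizontal leg (remainder): 3.3 × 1.2, A = 3.96 cm², x = 2.85 cm, Ī = 3.5937 cm⁴.
Centroid: x̄ = ΣA·x / ΣA = 1.2037 cm.
Transfer each piece to the centroidal y-axis using Ī + A·d² with d = x − 1.2037:
  vertical leg: d = -0.60366 cm → contributes +5.2316 cm⁴
  horizontal leg (remainder): d = 1.6463 cm → contributes +14.327 cm⁴
Total I = 19.559 cm⁴.

Iy ≈ 19.6 cm⁴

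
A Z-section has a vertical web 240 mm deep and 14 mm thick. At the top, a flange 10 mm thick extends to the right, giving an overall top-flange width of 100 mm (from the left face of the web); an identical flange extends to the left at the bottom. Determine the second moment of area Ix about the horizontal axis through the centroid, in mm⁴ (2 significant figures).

Decompose the section into non-overlapping parts with the origin at the bottom-left of its bounding rectangle.
Web: 14 × 240, A = 3 360 mm², y = 120 mm, Ī = 16 128 000 mm⁴.
Top flange (beyond web): 86 × 10, A = 860 mm², y = 235 mm, Ī = 7 167 mm⁴.
Bottom flange (beyond web): 86 × 10, A = 860 mm², y = 5 mm, Ī = 7 167 mm⁴.
Centroid: ȳ = ΣA·y / ΣA = 120 mm.
Transfer each piece to the horizontal axis through the centroid using Ī + A·d² with d = y − 120:
  web: d = 0 mm → contributes +16 128 000 mm⁴
  top flange (beyond web): d = 115 mm → contributes +11 380 667 mm⁴
  bottom flange (beyond web): d = -115 mm → contributes +11 380 667 mm⁴
Total I = 38 889 333 mm⁴.

Ix ≈ 3.9 × 10⁷ mm⁴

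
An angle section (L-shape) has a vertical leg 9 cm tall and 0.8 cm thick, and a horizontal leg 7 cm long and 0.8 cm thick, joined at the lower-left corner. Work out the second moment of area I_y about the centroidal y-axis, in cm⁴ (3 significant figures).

I_y ≈ 52.2 cm⁴

Treat the section as a set of non-overlapping primitives; coordinates are from the bounding-box lower-left.
Vertical leg: 0.8 × 9, A = 7.2 cm², x = 0.4 cm, Ī = 0.384 cm⁴.
Horizontal leg (remainder): 6.2 × 0.8, A = 4.96 cm², x = 3.9 cm, Ī = 15.889 cm⁴.
Centroid: x̄ = ΣA·x / ΣA = 1.8276 cm.
Transfer each piece to the centroidal y-axis using Ī + A·d² with d = x − 1.8276:
  vertical leg: d = -1.4276 cm → contributes +15.059 cm⁴
  horizontal leg (remainder): d = 2.0724 cm → contributes +37.19 cm⁴
Total I = 52.249 cm⁴.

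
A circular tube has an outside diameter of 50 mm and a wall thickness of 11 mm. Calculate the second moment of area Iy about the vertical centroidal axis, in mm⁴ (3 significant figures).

Decompose the section into non-overlapping parts with the origin at the bottom-left of its bounding rectangle.
Outer circle: ⌀50, A = 1963.5 mm², x = 25 mm, Ī = 306 796 mm⁴.
Bore (subtracted): ⌀28, A = 615.75 mm², x = 25 mm, Ī = 30 172 mm⁴.
By symmetry the centroid is at mid-width, x̄ = 25 mm.
All pieces are centred on the vertical centroidal axis, so I = ΣĪ (holes subtracted) = 276 624 mm⁴.

Iy ≈ 2.77 × 10⁵ mm⁴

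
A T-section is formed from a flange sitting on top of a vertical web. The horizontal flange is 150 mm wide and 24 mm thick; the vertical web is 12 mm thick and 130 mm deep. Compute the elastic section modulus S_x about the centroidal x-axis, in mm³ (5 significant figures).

S_x ≈ 7.4315 × 10⁴ mm³

Decompose the section into non-overlapping parts with the origin at the bottom-left of its bounding rectangle.
Flange: 150 × 24, A = 3 600 mm², y = 142 mm, Ī = 172 800 mm⁴.
Web: 12 × 130, A = 1 560 mm², y = 65 mm, Ī = 2 197 000 mm⁴.
Centroid: ȳ = ΣA·y / ΣA = 118.7209 mm.
Transfer each piece to the centroidal x-axis using Ī + A·d² with d = y − 118.7209:
  flange: d = 23.27907 mm → contributes +2 123 694 mm⁴
  web: d = -53.72093 mm → contributes +6 699 064 mm⁴
Total I = 8 822 758 mm⁴.
Extreme fibre distance c = 118.7209 mm; S = I/c = 74315.1 mm³.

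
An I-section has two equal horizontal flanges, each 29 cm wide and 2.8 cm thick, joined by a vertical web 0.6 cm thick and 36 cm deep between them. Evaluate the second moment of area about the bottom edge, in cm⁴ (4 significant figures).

I_base ≈ 1.432 × 10⁵ cm⁴

Treat the section as a set of non-overlapping primitives; coordinates are from the bounding-box lower-left.
Bottom flange: 29 × 2.8, A = 81.2 cm², y = 1.4 cm, Ī = 53.0507 cm⁴.
Web: 0.6 × 36, A = 21.6 cm², y = 20.8 cm, Ī = 2332.8 cm⁴.
Top flange: 29 × 2.8, A = 81.2 cm², y = 40.2 cm, Ī = 53.0507 cm⁴.
Transfer each piece to the bottom edge using Ī + A·d² with d = y − 0:
  bottom flange: d = 1.4 cm → contributes +212.203 cm⁴
  web: d = 20.8 cm → contributes +11677.8 cm⁴
  top flange: d = 40.2 cm → contributes +131 275 cm⁴
Total I = 143 166 cm⁴.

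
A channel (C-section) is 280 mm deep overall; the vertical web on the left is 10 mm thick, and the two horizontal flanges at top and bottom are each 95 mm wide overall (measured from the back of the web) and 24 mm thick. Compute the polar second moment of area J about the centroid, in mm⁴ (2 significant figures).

J ≈ 9.2 × 10⁷ mm⁴

Split into non-overlapping primitives; take the origin at the lower-left of the bounding box.
Web: 10 × 280, A = 2 800 mm², y = 140 mm, Ī = 18 293 333 mm⁴.
Top flange (beyond web): 85 × 24, A = 2 040 mm², y = 268 mm, Ī = 97 920 mm⁴.
Bottom flange (beyond web): 85 × 24, A = 2 040 mm², y = 12 mm, Ī = 97 920 mm⁴.
By symmetry the centroid is at mid-height, ȳ = 140 mm.
Transfer each piece to the centroidal x-axis using Ī + A·d² with d = y − 140:
  web: d = 0 mm → contributes +18 293 333 mm⁴
  top flange (beyond web): d = 128 mm → contributes +33 521 280 mm⁴
  bottom flange (beyond web): d = -128 mm → contributes +33 521 280 mm⁴
Total I = 85 335 893 mm⁴.
For the y-axis: x̄ = 33.17 mm.
Repeating about the centroidal y-axis gives I_y = 6 226 258 mm⁴.
Polar second moment: J = I_x + I_y = 91 562 151 mm⁴.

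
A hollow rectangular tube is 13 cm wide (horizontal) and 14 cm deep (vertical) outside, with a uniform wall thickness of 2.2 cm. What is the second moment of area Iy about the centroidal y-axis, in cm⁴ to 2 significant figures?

Iy ≈ 2100 cm⁴

Treat the section as a set of non-overlapping primitives; coordinates are from the bounding-box lower-left.
Outer rectangle: 13 × 14, A = 182 cm², x = 6.5 cm, Ī = 2 563 cm⁴.
Inner void (subtracted): 8.6 × 9.6, A = 82.56 cm², x = 6.5 cm, Ī = 508.8 cm⁴.
By symmetry the centroid is at mid-width, x̄ = 6.5 cm.
All pieces are centred on the centroidal y-axis, so I = ΣĪ (holes subtracted) = 2 054 cm⁴.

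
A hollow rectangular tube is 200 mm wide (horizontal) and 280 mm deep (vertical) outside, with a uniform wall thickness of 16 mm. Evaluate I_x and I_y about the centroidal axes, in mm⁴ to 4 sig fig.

I_x ≈ 1.523 × 10⁸ mm⁴, I_y ≈ 8.867 × 10⁷ mm⁴

Decompose the section into non-overlapping parts with the origin at the bottom-left of its bounding rectangle.
Outer rectangle: 200 × 280, A = 56 000 mm², y = 140 mm, Ī = 365 866 667 mm⁴.
Inner void (subtracted): 168 × 248, A = 41 664 mm², y = 140 mm, Ī = 213 541 888 mm⁴.
By symmetry the centroid is at mid-height, ȳ = 140 mm.
All pieces are centred on the centroidal x-axis, so I = ΣĪ (holes subtracted) = 152 324 779 mm⁴.
Repeating about the centroidal y-axis gives I_y = 88 672 939 mm⁴.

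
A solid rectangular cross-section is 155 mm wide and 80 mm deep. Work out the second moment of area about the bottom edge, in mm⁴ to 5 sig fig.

The section: 155 × 80, A = 12 400 mm², y = 40 mm, Ī = 6 613 333 mm⁴.
Transfer it to the base of the section using Ī + A·d² with d = y − 0:
  the section: d = 40 mm → contributes +26 453 333 mm⁴
Total I = 26 453 333 mm⁴.

I_base ≈ 2.6453 × 10⁷ mm⁴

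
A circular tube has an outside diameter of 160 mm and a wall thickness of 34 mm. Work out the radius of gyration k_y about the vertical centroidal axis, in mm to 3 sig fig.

Decompose the section into non-overlapping parts with the origin at the bottom-left of its bounding rectangle.
Outer circle: ⌀160, A = 20 106 mm², x = 80 mm, Ī = 32 169 909 mm⁴.
Bore (subtracted): ⌀92, A = 6647.6 mm², x = 80 mm, Ī = 3 516 586 mm⁴.
By symmetry the centroid is at mid-width, x̄ = 80 mm.
All pieces are centred on the vertical centroidal axis, so I = ΣĪ (holes subtracted) = 28 653 323 mm⁴.
Radius of gyration: k = √(I/A) = √(28 653 323 / 13 459) = 46.141 mm.

k_y ≈ 46.1 mm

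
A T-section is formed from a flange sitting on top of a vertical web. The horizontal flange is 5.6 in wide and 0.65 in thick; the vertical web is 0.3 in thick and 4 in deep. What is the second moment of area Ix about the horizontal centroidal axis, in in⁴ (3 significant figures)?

Ix ≈ 6.61 in⁴

Break the section into simple shapes (no overlaps), measuring from the bottom-left corner of the bounding box.
Flange: 5.6 × 0.65, A = 3.64 in², y = 4.325 in, Ī = 0.12816 in⁴.
Web: 0.3 × 4, A = 1.2 in², y = 2 in, Ī = 1.6 in⁴.
Centroid: ȳ = ΣA·y / ΣA = 3.7486 in.
Transfer each piece to the horizontal centroidal axis using Ī + A·d² with d = y − 3.7486:
  flange: d = 0.57645 in → contributes +1.3377 in⁴
  web: d = -1.7486 in → contributes +5.2689 in⁴
Total I = 6.6066 in⁴.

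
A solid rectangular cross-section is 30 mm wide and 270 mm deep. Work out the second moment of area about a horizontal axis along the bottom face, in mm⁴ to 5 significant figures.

The section: 30 × 270, A = 8 100 mm², y = 135 mm, Ī = 49 207 500 mm⁴.
Transfer it to the bottom edge using Ī + A·d² with d = y − 0:
  the section: d = 135 mm → contributes +196 830 000 mm⁴
Total I = 196 830 000 mm⁴.

I_base ≈ 1.9683 × 10⁸ mm⁴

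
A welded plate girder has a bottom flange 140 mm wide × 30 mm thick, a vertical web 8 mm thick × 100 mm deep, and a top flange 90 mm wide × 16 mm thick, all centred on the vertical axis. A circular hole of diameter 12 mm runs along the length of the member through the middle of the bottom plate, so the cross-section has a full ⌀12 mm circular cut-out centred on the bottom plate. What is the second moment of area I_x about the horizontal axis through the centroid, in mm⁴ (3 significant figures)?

I_x ≈ 1.79 × 10⁷ mm⁴

Treat the section as a set of non-overlapping primitives; coordinates are from the bounding-box lower-left.
Bottom plate: 140 × 30, A = 4 200 mm², y = 15 mm, Ī = 315 000 mm⁴.
Web plate: 8 × 100, A = 800 mm², y = 80 mm, Ī = 666 667 mm⁴.
Top plate: 90 × 16, A = 1 440 mm², y = 138 mm, Ī = 30 720 mm⁴.
Hole (subtracted): ⌀12, A = 113.1 mm², y = 15 mm, Ī = 1017.9 mm⁴.
Centroid: ȳ = ΣA·y / ΣA = 51.214 mm.
Transfer each piece to the horizontal axis through the centroid using Ī + A·d² with d = y − 51.214:
  bottom plate: d = -36.214 mm → contributes +5 822 988 mm⁴
  web plate: d = 28.786 mm → contributes +1 329 592 mm⁴
  top plate: d = 86.786 mm → contributes +10 876 623 mm⁴
  hole: d = -36.214 mm → contributes −149 337 mm⁴
Total I = 17 879 866 mm⁴.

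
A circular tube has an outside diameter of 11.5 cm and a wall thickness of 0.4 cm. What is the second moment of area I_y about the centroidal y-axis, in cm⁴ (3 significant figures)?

I_y ≈ 215 cm⁴

Split into non-overlapping primitives; take the origin at the lower-left of the bounding box.
Outer circle: ⌀11.5, A = 103.87 cm², x = 5.75 cm, Ī = 858.54 cm⁴.
Bore (subtracted): ⌀10.7, A = 89.92 cm², x = 5.75 cm, Ī = 643.44 cm⁴.
By symmetry the centroid is at mid-width, x̄ = 5.75 cm.
All pieces are centred on the centroidal y-axis, so I = ΣĪ (holes subtracted) = 215.11 cm⁴.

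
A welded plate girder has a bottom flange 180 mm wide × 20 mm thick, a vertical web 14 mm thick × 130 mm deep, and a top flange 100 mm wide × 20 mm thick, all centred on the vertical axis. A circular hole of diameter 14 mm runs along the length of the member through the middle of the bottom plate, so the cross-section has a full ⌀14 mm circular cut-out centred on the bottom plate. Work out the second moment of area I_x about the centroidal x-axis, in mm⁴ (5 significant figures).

Treat the section as a set of non-overlapping primitives; coordinates are from the bounding-box lower-left.
Bottom plate: 180 × 20, A = 3 600 mm², y = 10 mm, Ī = 120 000 mm⁴.
Web plate: 14 × 130, A = 1 820 mm², y = 85 mm, Ī = 2 563 167 mm⁴.
Top plate: 100 × 20, A = 2 000 mm², y = 160 mm, Ī = 66666.67 mm⁴.
Hole (subtracted): ⌀14, A = 153.938 mm², y = 10 mm, Ī = 1885.741 mm⁴.
Centroid: ȳ = ΣA·y / ΣA = 70.07381 mm.
Transfer each piece to the centroidal x-axis using Ī + A·d² with d = y − 70.07381:
  bottom plate: d = -60.07381 mm → contributes +13 111 904 mm⁴
  web plate: d = 14.92619 mm → contributes +2 968 647 mm⁴
  top plate: d = 89.92619 mm → contributes +16 240 107 mm⁴
  hole: d = -60.07381 mm → contributes −557426.9 mm⁴
Total I = 31 763 231 mm⁴.

I_x ≈ 3.1763 × 10⁷ mm⁴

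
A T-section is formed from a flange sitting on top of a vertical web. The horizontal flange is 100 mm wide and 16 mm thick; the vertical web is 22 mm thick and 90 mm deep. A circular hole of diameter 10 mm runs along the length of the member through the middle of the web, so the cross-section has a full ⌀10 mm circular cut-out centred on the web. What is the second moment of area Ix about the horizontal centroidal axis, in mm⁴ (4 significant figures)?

Treat the section as a set of non-overlapping primitives; coordinates are from the bounding-box lower-left.
Flange: 100 × 16, A = 1 600 mm², y = 98 mm, Ī = 34133.3 mm⁴.
Web: 22 × 90, A = 1 980 mm², y = 45 mm, Ī = 1 336 500 mm⁴.
Hole (subtracted): ⌀10, A = 78.5398 mm², y = 45 mm, Ī = 490.874 mm⁴.
Centroid: ȳ = ΣA·y / ΣA = 69.2185 mm.
Transfer each piece to the horizontal centroidal axis using Ī + A·d² with d = y − 69.2185:
  flange: d = 28.7815 mm → contributes +1 359 536 mm⁴
  web: d = -24.2185 mm → contributes +2 497 838 mm⁴
  hole: d = -24.2185 mm → contributes −46557.2 mm⁴
Total I = 3 810 816 mm⁴.

Ix ≈ 3.811 × 10⁶ mm⁴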